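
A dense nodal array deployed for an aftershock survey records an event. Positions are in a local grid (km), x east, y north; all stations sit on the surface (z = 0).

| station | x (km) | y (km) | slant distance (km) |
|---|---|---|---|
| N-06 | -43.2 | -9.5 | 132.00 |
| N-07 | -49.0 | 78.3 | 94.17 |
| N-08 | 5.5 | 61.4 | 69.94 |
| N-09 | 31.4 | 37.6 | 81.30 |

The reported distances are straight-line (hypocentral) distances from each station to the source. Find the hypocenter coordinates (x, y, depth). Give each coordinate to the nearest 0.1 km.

Each station gives a sphere (x−x_i)² + (y−y_i)² + z² = d_i² (stations at z=0).
Subtracting the N-06 sphere from N-07 and N-08: z² cancels, leaving linear equations in x and y:
-11.6 x + 175.6 y = 15131.41
97.4 x + 141.8 y = 14376.12
Solving: x ≈ 20.205, y ≈ 87.505 km (keep extra digits for the depth step; rounded: 20.2, 87.5).
Then from the N-06 sphere: z² = 132.00² − (x + 43.2)² − (y + 9.5)² with x = 20.205, y = 87.505, so z ≈ 63.197 ≈ 63.2 km.

(20.2, 87.5, 63.2)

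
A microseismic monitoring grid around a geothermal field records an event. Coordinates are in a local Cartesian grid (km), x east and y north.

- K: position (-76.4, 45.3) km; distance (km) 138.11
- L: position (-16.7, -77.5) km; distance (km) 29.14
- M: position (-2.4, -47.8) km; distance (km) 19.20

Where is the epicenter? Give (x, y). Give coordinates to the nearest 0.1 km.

Circle about each station: (x + 76.4)² + (y − 45.3)² = 138.11²; (x + 16.7)² + (y + 77.5)² = 29.14²; (x + 2.4)² + (y + 47.8)² = 19.20².
Subtracting pairs of circle equations eliminates x²+y² and gives linear equations (the radical axes):
119.4 x − 245.6 y = 16621.32
148.0 x − 186.2 y = 13107.28
Solving the 2×2 system: x ≈ 8.8, y ≈ -63.4 km.

8.8 km east, -63.4 km north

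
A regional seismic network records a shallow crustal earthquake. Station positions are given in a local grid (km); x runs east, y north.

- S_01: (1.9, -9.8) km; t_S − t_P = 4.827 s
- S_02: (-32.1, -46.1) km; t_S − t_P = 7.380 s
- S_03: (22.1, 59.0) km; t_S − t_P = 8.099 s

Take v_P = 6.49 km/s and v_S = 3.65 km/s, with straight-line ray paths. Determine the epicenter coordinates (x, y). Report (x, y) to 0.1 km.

-29.5 km east, 15.4 km north

Distance from S−P lag: d = Δt · v_P v_S / (v_P − v_S) = Δt · (6.49·3.65)/(6.49−3.65) ≈ 8.3410·Δt.
So d_S_01 = 40.26, d_S_02 = 61.56, d_S_03 = 67.55 km.
Circle about each station: (x − 1.9)² + (y + 9.8)² = 40.26²; (x + 32.1)² + (y + 46.1)² = 61.56²; (x − 22.1)² + (y − 59.0)² = 67.55².
Subtracting the S_01 equation from the S_02 and S_03 equations removes the quadratic terms:
-68.0 x − 72.6 y = 887.20
40.4 x + 137.6 y = 927.63
Solving the 2×2 system: x ≈ -29.5, y ≈ 15.4 km.
Check against S_01 (with the unrounded x, y): √((x − 1.9)²+(y + 9.8)²) = 40.25 ≈ 40.26 km. ✓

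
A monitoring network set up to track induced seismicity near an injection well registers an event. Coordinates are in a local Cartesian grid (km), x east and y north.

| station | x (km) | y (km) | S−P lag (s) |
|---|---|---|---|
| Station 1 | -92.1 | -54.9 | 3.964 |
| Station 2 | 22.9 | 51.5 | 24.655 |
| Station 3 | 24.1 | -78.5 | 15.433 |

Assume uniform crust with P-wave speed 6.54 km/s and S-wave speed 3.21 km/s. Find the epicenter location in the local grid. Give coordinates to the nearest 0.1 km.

Distance from S−P lag: d = Δt · v_P v_S / (v_P − v_S) = Δt · (6.54·3.21)/(6.54−3.21) ≈ 6.3043·Δt.
So d_Station 1 = 24.99, d_Station 2 = 155.43, d_Station 3 = 97.29 km.
Circle about each station: (x + 92.1)² + (y + 54.9)² = 24.99²; (x − 22.9)² + (y − 51.5)² = 155.43²; (x − 24.1)² + (y + 78.5)² = 97.29².
Subtracting pairs of circle equations eliminates x²+y² and gives linear equations (the radical axes):
230.0 x + 212.8 y = -31853.74
232.4 x − 47.2 y = -13594.20
Solving the 2×2 system: x ≈ -72.9, y ≈ -70.9 km.
Check against Station 1 (with the unrounded x, y): √((x + 92.1)²+(y + 54.9)²) = 25.00 ≈ 24.99 km. ✓

-72.9 km east, -70.9 km north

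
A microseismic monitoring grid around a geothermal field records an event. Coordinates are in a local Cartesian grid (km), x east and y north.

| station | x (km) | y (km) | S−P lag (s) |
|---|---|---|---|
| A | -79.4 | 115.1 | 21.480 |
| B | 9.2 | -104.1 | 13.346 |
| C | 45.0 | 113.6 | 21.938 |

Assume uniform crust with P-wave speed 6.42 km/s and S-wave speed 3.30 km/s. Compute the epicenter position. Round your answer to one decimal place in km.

Distance from S−P lag: d = Δt · v_P v_S / (v_P − v_S) = Δt · (6.42·3.30)/(6.42−3.30) ≈ 6.7904·Δt.
So d_A = 145.86, d_B = 90.62, d_C = 148.97 km.
Circle about each station: (x + 79.4)² + (y − 115.1)² = 145.86²; (x − 9.2)² + (y + 104.1)² = 90.62²; (x − 45.0)² + (y − 113.6)² = 148.97².
Subtracting pairs of circle equations eliminates x²+y² and gives linear equations (the radical axes):
177.2 x − 438.4 y = 4432.24
248.8 x − 3.0 y = -5539.33
Solving the 2×2 system: x ≈ -22.5, y ≈ -19.2 km.

-22.5 km east, -19.2 km north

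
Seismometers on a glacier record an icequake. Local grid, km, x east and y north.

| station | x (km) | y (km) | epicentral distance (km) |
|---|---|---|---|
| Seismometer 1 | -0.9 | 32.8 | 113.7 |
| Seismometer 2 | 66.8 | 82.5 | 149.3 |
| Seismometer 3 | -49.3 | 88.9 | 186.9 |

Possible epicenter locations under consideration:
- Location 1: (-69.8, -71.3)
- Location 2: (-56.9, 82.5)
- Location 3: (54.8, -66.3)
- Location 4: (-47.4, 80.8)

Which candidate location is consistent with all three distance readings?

Location 3

For each candidate, compare |candidate − station| to the reported distance:
Location 1: residuals Seismometer 1 11.1, Seismometer 2 56.4, Seismometer 3 25.4 → max 56.4 km
Location 2: residuals Seismometer 1 38.8, Seismometer 2 25.6, Seismometer 3 177.0 → max 177.0 km
Location 3: residuals Seismometer 1 0.0, Seismometer 2 0.0, Seismometer 3 0.0 → max 0.0 km
Location 4: residuals Seismometer 1 46.9, Seismometer 2 35.1, Seismometer 3 178.6 → max 178.6 km
Only Location 3 has all residuals ≈ 0.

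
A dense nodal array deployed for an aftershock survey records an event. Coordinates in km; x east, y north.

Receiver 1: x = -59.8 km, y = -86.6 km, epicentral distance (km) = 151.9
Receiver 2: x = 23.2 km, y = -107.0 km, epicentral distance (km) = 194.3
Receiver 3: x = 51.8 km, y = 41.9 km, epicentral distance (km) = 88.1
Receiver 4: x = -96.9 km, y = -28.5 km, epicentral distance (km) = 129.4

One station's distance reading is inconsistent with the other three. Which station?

Solve using three stations at a time. Using Receiver 2, Receiver 3, Receiver 4 (subtract circle equations pairwise → linear system) gives (x, y) ≈ (-27.3, 80.6).
Distances from that point to each station vs reported:
  Receiver 1: calculated 170.3 vs reported 151.9 → residual 18.4 km
  Receiver 2: calculated 194.3 vs reported 194.3 → residual 0.0 km
  Receiver 3: calculated 88.1 vs reported 88.1 → residual 0.0 km
  Receiver 4: calculated 129.4 vs reported 129.4 → residual 0.0 km
Receiver 2, Receiver 3, Receiver 4 are mutually consistent (residuals ≈ 0); Receiver 1 is off by 18.4 km.

Receiver 1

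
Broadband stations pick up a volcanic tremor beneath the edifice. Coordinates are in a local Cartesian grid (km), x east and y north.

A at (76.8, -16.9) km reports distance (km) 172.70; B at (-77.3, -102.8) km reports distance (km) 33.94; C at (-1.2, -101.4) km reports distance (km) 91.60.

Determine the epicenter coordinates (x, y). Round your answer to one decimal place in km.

-87.4 km east, -70.4 km north

Circle about each station: (x − 76.8)² + (y + 16.9)² = 172.70²; (x + 77.3)² + (y + 102.8)² = 33.94²; (x + 1.2)² + (y + 101.4)² = 91.60².
Subtracting the A equation from the B and C equations removes the quadratic terms:
-308.2 x − 171.8 y = 39032.65
-156.0 x − 169.0 y = 25534.28
Solving the 2×2 system: x ≈ -87.4, y ≈ -70.4 km.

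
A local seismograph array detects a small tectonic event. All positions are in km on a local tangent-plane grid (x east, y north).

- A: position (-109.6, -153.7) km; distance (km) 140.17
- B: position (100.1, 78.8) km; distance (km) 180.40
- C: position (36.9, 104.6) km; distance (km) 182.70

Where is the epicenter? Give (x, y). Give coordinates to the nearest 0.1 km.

x ≈ 6.8 km, y ≈ -75.6 km

Circle about each station: (x + 109.6)² + (y + 153.7)² = 140.17²; (x − 100.1)² + (y − 78.8)² = 180.40²; (x − 36.9)² + (y − 104.6)² = 182.70².
Subtracting pairs of circle equations eliminates x²+y² and gives linear equations (the radical axes):
419.4 x + 465.0 y = -32302.93
293.0 x + 516.6 y = -37064.74
Solving the 2×2 system: x ≈ 6.8, y ≈ -75.6 km.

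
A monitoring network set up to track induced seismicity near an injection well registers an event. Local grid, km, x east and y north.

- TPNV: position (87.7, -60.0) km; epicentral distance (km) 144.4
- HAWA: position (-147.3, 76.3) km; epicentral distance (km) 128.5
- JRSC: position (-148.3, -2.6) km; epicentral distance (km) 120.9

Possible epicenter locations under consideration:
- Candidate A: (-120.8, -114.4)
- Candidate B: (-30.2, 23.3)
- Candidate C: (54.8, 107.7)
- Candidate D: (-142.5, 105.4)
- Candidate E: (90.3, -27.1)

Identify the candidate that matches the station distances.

Candidate B

For each candidate, compare |candidate − station| to the reported distance:
Candidate A: residuals TPNV 71.1, HAWA 64.0, JRSC 5.8 → max 71.1 km
Candidate B: residuals TPNV 0.0, HAWA 0.0, JRSC 0.0 → max 0.0 km
Candidate C: residuals TPNV 26.5, HAWA 76.0, JRSC 110.2 → max 110.2 km
Candidate D: residuals TPNV 139.1, HAWA 99.0, JRSC 12.7 → max 139.1 km
Candidate E: residuals TPNV 111.4, HAWA 130.6, JRSC 119.0 → max 130.6 km
Only Candidate B has all residuals ≈ 0.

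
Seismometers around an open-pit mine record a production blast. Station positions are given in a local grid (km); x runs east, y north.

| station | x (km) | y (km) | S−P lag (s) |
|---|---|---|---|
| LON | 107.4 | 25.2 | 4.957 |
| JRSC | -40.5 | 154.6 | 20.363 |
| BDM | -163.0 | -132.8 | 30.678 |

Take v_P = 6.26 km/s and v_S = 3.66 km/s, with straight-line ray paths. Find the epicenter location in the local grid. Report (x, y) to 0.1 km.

66.3 km east, 10.4 km north

Distance from S−P lag: d = Δt · v_P v_S / (v_P − v_S) = Δt · (6.26·3.66)/(6.26−3.66) ≈ 8.8122·Δt.
So d_LON = 43.68, d_JRSC = 179.44, d_BDM = 270.34 km.
Circle about each station: (x − 107.4)² + (y − 25.2)² = 43.68²; (x + 40.5)² + (y − 154.6)² = 179.44²; (x + 163.0)² + (y + 132.8)² = 270.34².
Subtracting the LON equation from the JRSC and BDM equations removes the quadratic terms:
-295.8 x + 258.8 y = -16919.16
-540.8 x − 316.0 y = -39140.73
Solving the 2×2 system: x ≈ 66.3, y ≈ 10.4 km.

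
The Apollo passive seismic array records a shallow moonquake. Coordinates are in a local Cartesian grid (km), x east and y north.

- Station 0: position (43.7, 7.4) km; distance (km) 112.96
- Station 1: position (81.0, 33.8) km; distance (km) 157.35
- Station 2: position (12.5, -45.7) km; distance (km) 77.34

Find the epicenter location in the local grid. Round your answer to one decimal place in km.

Circle about each station: (x − 43.7)² + (y − 7.4)² = 112.96²; (x − 81.0)² + (y − 33.8)² = 157.35²; (x − 12.5)² + (y + 45.7)² = 77.34².
Subtracting the Station 0 equation from the Station 1 and Station 2 equations removes the quadratic terms:
74.6 x + 52.8 y = -6260.07
-62.4 x − 106.2 y = 7058.78
Solving the 2×2 system: x ≈ -63.1, y ≈ -29.4 km.

-63.1 km east, -29.4 km north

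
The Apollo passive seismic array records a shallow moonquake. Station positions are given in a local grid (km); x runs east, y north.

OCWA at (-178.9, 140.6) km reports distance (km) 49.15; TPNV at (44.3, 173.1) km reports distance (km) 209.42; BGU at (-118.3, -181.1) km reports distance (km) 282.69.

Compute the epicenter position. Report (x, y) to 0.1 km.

(-151.8, 99.6)

Circle about each station: (x + 178.9)² + (y − 140.6)² = 49.15²; (x − 44.3)² + (y − 173.1)² = 209.42²; (x + 118.3)² + (y + 181.1)² = 282.69².
Subtracting pairs of circle equations eliminates x²+y² and gives linear equations (the radical axes):
446.4 x + 65.0 y = -61288.48
121.2 x − 643.4 y = -82479.38
Solving the 2×2 system: x ≈ -151.8, y ≈ 99.6 km.
Check against OCWA (with the unrounded x, y): √((x + 178.9)²+(y − 140.6)²) = 49.15 ≈ 49.15 km. ✓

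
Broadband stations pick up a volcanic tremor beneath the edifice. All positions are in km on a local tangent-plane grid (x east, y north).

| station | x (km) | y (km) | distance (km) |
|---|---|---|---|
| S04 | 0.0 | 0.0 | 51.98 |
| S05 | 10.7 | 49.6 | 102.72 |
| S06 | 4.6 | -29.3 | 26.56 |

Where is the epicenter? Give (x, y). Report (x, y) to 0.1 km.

x ≈ -11.0 km, y ≈ -50.8 km

Circle about each station: x² + y² = 51.98²; (x − 10.7)² + (y − 49.6)² = 102.72²; (x − 4.6)² + (y + 29.3)² = 26.56².
Subtracting pairs of circle equations eliminates x²+y² and gives linear equations (the radical axes):
21.4 x + 99.2 y = -5274.83
9.2 x − 58.6 y = 2876.14
Solving the 2×2 system: x ≈ -11.0, y ≈ -50.8 km.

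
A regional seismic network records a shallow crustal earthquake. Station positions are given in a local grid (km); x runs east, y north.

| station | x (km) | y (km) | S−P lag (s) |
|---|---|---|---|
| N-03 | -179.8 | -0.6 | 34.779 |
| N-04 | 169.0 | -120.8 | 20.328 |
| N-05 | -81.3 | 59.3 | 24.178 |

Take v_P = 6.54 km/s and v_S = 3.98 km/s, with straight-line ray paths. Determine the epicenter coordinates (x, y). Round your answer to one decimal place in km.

(163.1, 85.8)

Distance from S−P lag: d = Δt · v_P v_S / (v_P − v_S) = Δt · (6.54·3.98)/(6.54−3.98) ≈ 10.1677·Δt.
So d_N-03 = 353.62, d_N-04 = 206.69, d_N-05 = 245.83 km.
Circle about each station: (x + 179.8)² + (y + 0.6)² = 353.62²; (x − 169.0)² + (y + 120.8)² = 206.69²; (x + 81.3)² + (y − 59.3)² = 245.83².
Subtracting pairs of circle equations eliminates x²+y² and gives linear equations (the radical axes):
697.6 x − 240.4 y = 93151.59
197.0 x + 119.8 y = 42412.50
Solving the 2×2 system: x ≈ 163.1, y ≈ 85.8 km.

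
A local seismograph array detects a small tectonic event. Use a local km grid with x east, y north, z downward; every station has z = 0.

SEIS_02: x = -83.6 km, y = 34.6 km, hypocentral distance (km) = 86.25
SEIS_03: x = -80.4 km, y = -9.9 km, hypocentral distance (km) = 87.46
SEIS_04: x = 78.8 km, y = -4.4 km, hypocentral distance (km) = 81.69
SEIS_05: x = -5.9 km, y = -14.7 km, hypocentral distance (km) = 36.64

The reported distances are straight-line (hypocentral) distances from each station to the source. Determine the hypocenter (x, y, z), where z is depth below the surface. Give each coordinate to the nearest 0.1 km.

Each station gives a sphere (x−x_i)² + (y−y_i)² + z² = d_i² (stations at z=0).
Subtracting the SEIS_02 sphere from SEIS_03 and SEIS_04: z² cancels, leaving linear equations in x and y:
6.4 x − 89.0 y = -1834.14
324.8 x − 78.0 y = -1191.51
Solving: x ≈ 1.303, y ≈ 20.702 km (keep extra digits for the depth step; rounded: 1.3, 20.7).
Then from the SEIS_02 sphere: z² = 86.25² − (x + 83.6)² − (y − 34.6)² with x = 1.303, y = 20.702, so z ≈ 6.115 ≈ 6.1 km.
Check against SEIS_05 (with the unrounded solution): distance 36.64 ≈ 36.64 km. ✓

(1.3, 20.7, 6.1)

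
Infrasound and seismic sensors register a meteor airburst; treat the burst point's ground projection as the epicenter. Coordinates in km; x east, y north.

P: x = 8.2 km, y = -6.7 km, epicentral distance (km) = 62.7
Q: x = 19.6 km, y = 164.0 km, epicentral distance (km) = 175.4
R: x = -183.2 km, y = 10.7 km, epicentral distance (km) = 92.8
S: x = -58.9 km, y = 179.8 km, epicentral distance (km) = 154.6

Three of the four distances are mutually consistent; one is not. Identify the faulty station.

Solve using three stations at a time. Using Q, R, S (subtract circle equations pairwise → linear system) gives (x, y) ≈ (-92.2, 28.8).
Distances from that point to each station vs reported:
  P: calculated 106.5 vs reported 62.7 → residual 43.8 km
  Q: calculated 175.4 vs reported 175.4 → residual 0.0 km
  R: calculated 92.8 vs reported 92.8 → residual 0.0 km
  S: calculated 154.6 vs reported 154.6 → residual 0.0 km
Q, R, S are mutually consistent (residuals ≈ 0); P is off by 43.8 km.

P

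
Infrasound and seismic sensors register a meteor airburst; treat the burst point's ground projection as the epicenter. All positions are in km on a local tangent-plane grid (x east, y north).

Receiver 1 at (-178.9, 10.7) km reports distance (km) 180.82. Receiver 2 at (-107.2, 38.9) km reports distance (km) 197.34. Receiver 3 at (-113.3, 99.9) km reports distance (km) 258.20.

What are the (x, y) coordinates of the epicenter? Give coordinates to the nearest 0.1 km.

Circle about each station: (x + 178.9)² + (y − 10.7)² = 180.82²; (x + 107.2)² + (y − 38.9)² = 197.34²; (x + 113.3)² + (y − 99.9)² = 258.20².
Subtracting the Receiver 1 equation from the Receiver 2 and Receiver 3 equations removes the quadratic terms:
143.4 x + 56.4 y = -25361.85
131.2 x + 178.4 y = -43274.17
Solving the 2×2 system: x ≈ -114.6, y ≈ -158.3 km.

(-114.6, -158.3)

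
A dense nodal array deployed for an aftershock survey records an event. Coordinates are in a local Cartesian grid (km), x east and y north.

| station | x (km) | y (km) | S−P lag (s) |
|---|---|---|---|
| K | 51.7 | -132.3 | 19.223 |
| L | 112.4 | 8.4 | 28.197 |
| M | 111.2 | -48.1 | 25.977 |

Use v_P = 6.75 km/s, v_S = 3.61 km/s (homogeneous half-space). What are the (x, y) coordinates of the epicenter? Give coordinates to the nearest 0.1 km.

x ≈ -87.9 km, y ≈ -79.7 km

Distance from S−P lag: d = Δt · v_P v_S / (v_P − v_S) = Δt · (6.75·3.61)/(6.75−3.61) ≈ 7.7604·Δt.
So d_K = 149.18, d_L = 218.82, d_M = 201.59 km.
Circle about each station: (x − 51.7)² + (y + 132.3)² = 149.18²; (x − 112.4)² + (y − 8.4)² = 218.82²; (x − 111.2)² + (y + 48.1)² = 201.59².
Subtracting the K equation from the L and M equations removes the quadratic terms:
121.4 x + 281.4 y = -33099.38
119.0 x + 168.4 y = -23880.99
Solving the 2×2 system: x ≈ -87.9, y ≈ -79.7 km.
Check against K (with the unrounded x, y): √((x − 51.7)²+(y + 132.3)²) = 149.16 ≈ 149.18 km. ✓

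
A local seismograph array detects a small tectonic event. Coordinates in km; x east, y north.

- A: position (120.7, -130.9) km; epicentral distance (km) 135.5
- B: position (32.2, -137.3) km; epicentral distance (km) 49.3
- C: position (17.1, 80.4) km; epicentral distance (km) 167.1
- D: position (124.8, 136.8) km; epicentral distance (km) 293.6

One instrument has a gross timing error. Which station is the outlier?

Solve using three stations at a time. Using A, B, D (subtract circle equations pairwise → linear system) gives (x, y) ≈ (-14.4, -121.7).
Distances from that point to each station vs reported:
  A: calculated 135.5 vs reported 135.5 → residual 0.0 km
  B: calculated 49.2 vs reported 49.3 → residual 0.1 km
  C: calculated 204.5 vs reported 167.1 → residual 37.4 km
  D: calculated 293.6 vs reported 293.6 → residual 0.0 km
A, B, D are mutually consistent (residuals ≈ 0); C is off by 37.4 km.

C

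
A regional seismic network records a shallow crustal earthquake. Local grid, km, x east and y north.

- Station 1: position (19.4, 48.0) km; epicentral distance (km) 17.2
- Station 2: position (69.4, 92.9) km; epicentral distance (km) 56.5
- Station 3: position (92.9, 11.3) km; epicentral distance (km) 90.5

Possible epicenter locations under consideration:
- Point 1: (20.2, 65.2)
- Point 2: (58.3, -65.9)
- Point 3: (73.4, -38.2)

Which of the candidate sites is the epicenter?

Point 1

For each candidate, compare |candidate − station| to the reported distance:
Point 1: residuals Station 1 0.0, Station 2 0.0, Station 3 0.0 → max 0.0 km
Point 2: residuals Station 1 103.2, Station 2 102.7, Station 3 5.9 → max 103.2 km
Point 3: residuals Station 1 84.5, Station 2 74.7, Station 3 37.3 → max 84.5 km
Only Point 1 has all residuals ≈ 0.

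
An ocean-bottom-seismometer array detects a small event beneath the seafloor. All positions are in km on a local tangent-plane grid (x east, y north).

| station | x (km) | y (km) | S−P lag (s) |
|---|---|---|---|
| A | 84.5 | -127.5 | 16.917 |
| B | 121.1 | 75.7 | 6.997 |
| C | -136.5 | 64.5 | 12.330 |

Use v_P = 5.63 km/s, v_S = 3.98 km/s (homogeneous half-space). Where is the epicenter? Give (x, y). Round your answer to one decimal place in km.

x ≈ 28.1 km, y ≈ 95.2 km

Distance from S−P lag: d = Δt · v_P v_S / (v_P − v_S) = Δt · (5.63·3.98)/(5.63−3.98) ≈ 13.5802·Δt.
So d_A = 229.74, d_B = 95.02, d_C = 167.44 km.
Circle about each station: (x − 84.5)² + (y + 127.5)² = 229.74²; (x − 121.1)² + (y − 75.7)² = 95.02²; (x + 136.5)² + (y − 64.5)² = 167.44².
Subtracting the A equation from the B and C equations removes the quadratic terms:
73.2 x + 406.4 y = 40750.87
-442.0 x + 384.0 y = 24140.31
Solving the 2×2 system: x ≈ 28.1, y ≈ 95.2 km.
Check against A (with the unrounded x, y): √((x − 84.5)²+(y + 127.5)²) = 229.74 ≈ 229.74 km. ✓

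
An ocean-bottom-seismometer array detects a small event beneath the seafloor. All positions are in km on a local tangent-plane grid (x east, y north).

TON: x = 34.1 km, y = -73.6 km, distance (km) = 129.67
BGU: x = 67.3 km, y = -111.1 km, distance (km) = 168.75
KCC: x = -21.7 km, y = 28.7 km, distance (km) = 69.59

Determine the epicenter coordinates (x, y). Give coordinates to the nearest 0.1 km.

Circle about each station: (x − 34.1)² + (y + 73.6)² = 129.67²; (x − 67.3)² + (y + 111.1)² = 168.75²; (x + 21.7)² + (y − 28.7)² = 69.59².
Subtracting the TON equation from the BGU and KCC equations removes the quadratic terms:
66.4 x − 75.0 y = -1369.52
-111.6 x + 204.6 y = 6686.35
Solving the 2×2 system: x ≈ 42.4, y ≈ 55.8 km.

(42.4, 55.8)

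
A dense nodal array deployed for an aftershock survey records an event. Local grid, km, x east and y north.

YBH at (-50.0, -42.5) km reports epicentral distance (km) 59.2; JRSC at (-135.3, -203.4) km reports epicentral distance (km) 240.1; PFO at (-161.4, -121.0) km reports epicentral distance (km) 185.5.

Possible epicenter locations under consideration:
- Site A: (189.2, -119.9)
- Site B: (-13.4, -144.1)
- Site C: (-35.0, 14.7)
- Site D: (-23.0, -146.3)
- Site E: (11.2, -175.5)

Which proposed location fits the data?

Site C

For each candidate, compare |candidate − station| to the reported distance:
Site A: residuals YBH 192.2, JRSC 95.0, PFO 165.1 → max 192.2 km
Site B: residuals YBH 48.8, JRSC 104.5, PFO 35.7 → max 104.5 km
Site C: residuals YBH 0.1, JRSC 0.0, PFO 0.1 → max 0.1 km
Site D: residuals YBH 48.1, JRSC 114.1, PFO 44.8 → max 114.1 km
Site E: residuals YBH 87.2, JRSC 91.0, PFO 4.5 → max 91.0 km
Only Site C has all residuals ≈ 0.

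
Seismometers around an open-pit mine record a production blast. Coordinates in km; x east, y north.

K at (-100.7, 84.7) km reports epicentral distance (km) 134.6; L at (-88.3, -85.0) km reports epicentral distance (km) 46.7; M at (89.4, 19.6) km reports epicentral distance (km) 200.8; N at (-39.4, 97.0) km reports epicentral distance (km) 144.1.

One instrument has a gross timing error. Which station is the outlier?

Solve using three stations at a time. Using K, L, N (subtract circle equations pairwise → linear system) gives (x, y) ≈ (-64.4, -44.9).
Distances from that point to each station vs reported:
  K: calculated 134.6 vs reported 134.6 → residual 0.0 km
  L: calculated 46.7 vs reported 46.7 → residual 0.0 km
  M: calculated 166.8 vs reported 200.8 → residual 34.0 km
  N: calculated 144.1 vs reported 144.1 → residual 0.0 km
K, L, N are mutually consistent (residuals ≈ 0); M is off by 34.0 km.

M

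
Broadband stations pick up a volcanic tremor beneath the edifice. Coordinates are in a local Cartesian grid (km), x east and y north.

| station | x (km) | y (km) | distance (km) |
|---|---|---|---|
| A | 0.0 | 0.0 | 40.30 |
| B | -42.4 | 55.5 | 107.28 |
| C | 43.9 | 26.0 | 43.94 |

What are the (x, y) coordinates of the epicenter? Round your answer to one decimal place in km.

Circle about each station: x² + y² = 40.30²; (x + 42.4)² + (y − 55.5)² = 107.28²; (x − 43.9)² + (y − 26.0)² = 43.94².
Subtracting pairs of circle equations eliminates x²+y² and gives linear equations (the radical axes):
-84.8 x + 111.0 y = -5006.90
87.8 x + 52.0 y = 2296.58
Solving the 2×2 system: x ≈ 36.4, y ≈ -17.3 km.

36.4 km east, -17.3 km north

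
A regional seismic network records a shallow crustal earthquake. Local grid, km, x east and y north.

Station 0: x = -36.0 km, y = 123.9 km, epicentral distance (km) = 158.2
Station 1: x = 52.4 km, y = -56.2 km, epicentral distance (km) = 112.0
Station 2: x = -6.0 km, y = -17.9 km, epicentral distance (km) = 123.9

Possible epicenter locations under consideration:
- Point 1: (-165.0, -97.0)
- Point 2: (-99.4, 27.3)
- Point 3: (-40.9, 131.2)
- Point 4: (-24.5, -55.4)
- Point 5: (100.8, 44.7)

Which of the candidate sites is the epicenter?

Point 5

For each candidate, compare |candidate − station| to the reported distance:
Point 1: residuals Station 0 97.6, Station 1 109.2, Station 2 53.7 → max 109.2 km
Point 2: residuals Station 0 42.7, Station 1 61.2, Station 2 20.1 → max 61.2 km
Point 3: residuals Station 0 149.4, Station 1 97.3, Station 2 29.2 → max 149.4 km
Point 4: residuals Station 0 21.5, Station 1 35.1, Station 2 82.1 → max 82.1 km
Point 5: residuals Station 0 0.1, Station 1 0.1, Station 2 0.1 → max 0.1 km
Only Point 5 has all residuals ≈ 0.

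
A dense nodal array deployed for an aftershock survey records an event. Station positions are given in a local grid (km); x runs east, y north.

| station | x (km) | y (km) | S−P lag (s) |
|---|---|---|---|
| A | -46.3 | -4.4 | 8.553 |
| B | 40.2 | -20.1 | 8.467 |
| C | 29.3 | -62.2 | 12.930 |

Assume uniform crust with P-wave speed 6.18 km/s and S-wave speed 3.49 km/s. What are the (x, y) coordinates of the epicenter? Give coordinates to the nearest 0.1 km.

6.8 km east, 39.0 km north

Distance from S−P lag: d = Δt · v_P v_S / (v_P − v_S) = Δt · (6.18·3.49)/(6.18−3.49) ≈ 8.0179·Δt.
So d_A = 68.58, d_B = 67.89, d_C = 103.67 km.
Circle about each station: (x + 46.3)² + (y + 4.4)² = 68.58²; (x − 40.2)² + (y + 20.1)² = 67.89²; (x − 29.3)² + (y + 62.2)² = 103.67².
Subtracting the A equation from the B and C equations removes the quadratic terms:
173.0 x − 31.4 y = -48.84
151.2 x − 115.6 y = -3479.97
Solving the 2×2 system: x ≈ 6.8, y ≈ 39.0 km.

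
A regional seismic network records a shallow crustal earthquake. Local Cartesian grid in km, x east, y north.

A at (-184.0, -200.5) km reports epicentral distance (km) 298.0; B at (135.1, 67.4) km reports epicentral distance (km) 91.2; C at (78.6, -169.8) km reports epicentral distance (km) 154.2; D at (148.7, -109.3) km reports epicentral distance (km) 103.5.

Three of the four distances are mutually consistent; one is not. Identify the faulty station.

A

Solve using three stations at a time. Using B, C, D (subtract circle equations pairwise → linear system) gives (x, y) ≈ (101.3, -17.3).
Distances from that point to each station vs reported:
  A: calculated 339.1 vs reported 298.0 → residual 41.1 km
  B: calculated 91.2 vs reported 91.2 → residual 0.0 km
  C: calculated 154.2 vs reported 154.2 → residual 0.0 km
  D: calculated 103.5 vs reported 103.5 → residual 0.0 km
B, C, D are mutually consistent (residuals ≈ 0); A is off by 41.1 km.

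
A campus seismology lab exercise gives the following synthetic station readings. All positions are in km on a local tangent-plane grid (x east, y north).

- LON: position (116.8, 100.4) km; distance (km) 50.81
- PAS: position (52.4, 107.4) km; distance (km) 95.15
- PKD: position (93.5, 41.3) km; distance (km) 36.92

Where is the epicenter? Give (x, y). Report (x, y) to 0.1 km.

Circle about each station: (x − 116.8)² + (y − 100.4)² = 50.81²; (x − 52.4)² + (y − 107.4)² = 95.15²; (x − 93.5)² + (y − 41.3)² = 36.92².
Subtracting the LON equation from the PAS and PKD equations removes the quadratic terms:
-128.8 x + 14.0 y = -15913.75
-46.6 x − 118.2 y = -12055.89
Solving the 2×2 system: x ≈ 129.1, y ≈ 51.1 km.

x ≈ 129.1 km, y ≈ 51.1 km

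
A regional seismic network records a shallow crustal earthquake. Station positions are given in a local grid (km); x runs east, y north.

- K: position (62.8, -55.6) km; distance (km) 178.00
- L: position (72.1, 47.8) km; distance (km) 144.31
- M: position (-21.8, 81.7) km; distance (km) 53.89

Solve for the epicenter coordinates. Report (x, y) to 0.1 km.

Circle about each station: (x − 62.8)² + (y + 55.6)² = 178.00²; (x − 72.1)² + (y − 47.8)² = 144.31²; (x + 21.8)² + (y − 81.7)² = 53.89².
Subtracting pairs of circle equations eliminates x²+y² and gives linear equations (the radical axes):
18.6 x + 206.8 y = 11306.67
-169.2 x + 274.6 y = 28894.80
Solving the 2×2 system: x ≈ -71.6, y ≈ 61.1 km.
Check against K (with the unrounded x, y): √((x − 62.8)²+(y + 55.6)²) = 178.00 ≈ 178.00 km. ✓

x ≈ -71.6 km, y ≈ 61.1 km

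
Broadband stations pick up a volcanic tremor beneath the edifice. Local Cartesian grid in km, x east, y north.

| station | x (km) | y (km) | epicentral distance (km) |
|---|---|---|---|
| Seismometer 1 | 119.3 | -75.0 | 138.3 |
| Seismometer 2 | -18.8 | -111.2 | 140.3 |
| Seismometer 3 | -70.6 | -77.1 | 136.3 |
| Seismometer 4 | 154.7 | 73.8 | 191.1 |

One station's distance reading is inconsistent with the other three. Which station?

Seismometer 4

Solve using three stations at a time. Using Seismometer 1, Seismometer 2, Seismometer 3 (subtract circle equations pairwise → linear system) gives (x, y) ≈ (21.8, 23.1).
Distances from that point to each station vs reported:
  Seismometer 1: calculated 138.3 vs reported 138.3 → residual 0.0 km
  Seismometer 2: calculated 140.3 vs reported 140.3 → residual 0.0 km
  Seismometer 3: calculated 136.3 vs reported 136.3 → residual 0.0 km
  Seismometer 4: calculated 142.2 vs reported 191.1 → residual 48.9 km
Seismometer 1, Seismometer 2, Seismometer 3 are mutually consistent (residuals ≈ 0); Seismometer 4 is off by 48.9 km.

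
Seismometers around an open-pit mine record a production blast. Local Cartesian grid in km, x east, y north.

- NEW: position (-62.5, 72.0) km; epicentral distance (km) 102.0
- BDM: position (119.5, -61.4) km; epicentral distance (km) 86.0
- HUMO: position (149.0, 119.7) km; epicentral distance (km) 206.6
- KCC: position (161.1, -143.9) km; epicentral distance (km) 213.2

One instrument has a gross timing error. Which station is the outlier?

BDM

Solve using three stations at a time. Using NEW, HUMO, KCC (subtract circle equations pairwise → linear system) gives (x, y) ≈ (-8.2, -14.3).
Distances from that point to each station vs reported:
  NEW: calculated 102.0 vs reported 102.0 → residual 0.0 km
  BDM: calculated 136.1 vs reported 86.0 → residual 50.1 km
  HUMO: calculated 206.6 vs reported 206.6 → residual 0.0 km
  KCC: calculated 213.2 vs reported 213.2 → residual 0.0 km
NEW, HUMO, KCC are mutually consistent (residuals ≈ 0); BDM is off by 50.1 km.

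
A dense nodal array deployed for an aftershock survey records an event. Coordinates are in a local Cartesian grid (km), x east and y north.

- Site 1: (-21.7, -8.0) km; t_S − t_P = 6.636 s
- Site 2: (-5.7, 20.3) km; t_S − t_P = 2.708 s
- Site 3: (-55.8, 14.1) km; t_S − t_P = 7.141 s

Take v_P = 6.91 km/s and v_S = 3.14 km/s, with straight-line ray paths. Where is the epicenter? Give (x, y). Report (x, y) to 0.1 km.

-17.9 km east, 30.0 km north

Distance from S−P lag: d = Δt · v_P v_S / (v_P − v_S) = Δt · (6.91·3.14)/(6.91−3.14) ≈ 5.7553·Δt.
So d_Site 1 = 38.19, d_Site 2 = 15.59, d_Site 3 = 41.10 km.
Circle about each station: (x + 21.7)² + (y + 8.0)² = 38.19²; (x + 5.7)² + (y − 20.3)² = 15.59²; (x + 55.8)² + (y − 14.1)² = 41.10².
Subtracting pairs of circle equations eliminates x²+y² and gives linear equations (the radical axes):
32.0 x + 56.6 y = 1125.12
-68.2 x + 44.2 y = 2546.83
Solving the 2×2 system: x ≈ -17.9, y ≈ 30.0 km.
Check against Site 1 (with the unrounded x, y): √((x + 21.7)²+(y + 8.0)²) = 38.19 ≈ 38.19 km. ✓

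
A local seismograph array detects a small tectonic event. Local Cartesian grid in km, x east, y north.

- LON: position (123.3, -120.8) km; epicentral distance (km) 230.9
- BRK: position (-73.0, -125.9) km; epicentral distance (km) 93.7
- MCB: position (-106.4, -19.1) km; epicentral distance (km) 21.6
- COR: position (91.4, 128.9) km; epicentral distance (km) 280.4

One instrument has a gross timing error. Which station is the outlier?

Solve using three stations at a time. Using LON, BRK, MCB (subtract circle equations pairwise → linear system) gives (x, y) ≈ (-90.6, -33.9).
Distances from that point to each station vs reported:
  LON: calculated 230.9 vs reported 230.9 → residual 0.0 km
  BRK: calculated 93.7 vs reported 93.7 → residual 0.0 km
  MCB: calculated 21.6 vs reported 21.6 → residual 0.0 km
  COR: calculated 244.2 vs reported 280.4 → residual 36.2 km
LON, BRK, MCB are mutually consistent (residuals ≈ 0); COR is off by 36.2 km.

COR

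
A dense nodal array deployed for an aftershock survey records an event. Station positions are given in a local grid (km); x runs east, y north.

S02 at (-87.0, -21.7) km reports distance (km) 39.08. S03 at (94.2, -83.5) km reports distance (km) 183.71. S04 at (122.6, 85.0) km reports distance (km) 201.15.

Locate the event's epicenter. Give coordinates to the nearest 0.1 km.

Circle about each station: (x + 87.0)² + (y + 21.7)² = 39.08²; (x − 94.2)² + (y + 83.5)² = 183.71²; (x − 122.6)² + (y − 85.0)² = 201.15².
Subtracting the S02 equation from the S03 and S04 equations removes the quadratic terms:
362.4 x − 123.6 y = -24416.12
419.2 x + 213.4 y = -24718.21
Solving the 2×2 system: x ≈ -64.0, y ≈ 9.9 km.

x ≈ -64.0 km, y ≈ 9.9 km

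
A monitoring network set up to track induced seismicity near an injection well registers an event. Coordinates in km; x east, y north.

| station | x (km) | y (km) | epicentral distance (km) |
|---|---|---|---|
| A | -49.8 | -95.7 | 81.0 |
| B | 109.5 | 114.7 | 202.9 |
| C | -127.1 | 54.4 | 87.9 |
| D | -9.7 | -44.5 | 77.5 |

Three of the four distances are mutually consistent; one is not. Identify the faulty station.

Solve using three stations at a time. Using A, C, D (subtract circle equations pairwise → linear system) gives (x, y) ≈ (-84.0, -22.2).
Distances from that point to each station vs reported:
  A: calculated 81.0 vs reported 81.0 → residual 0.0 km
  B: calculated 237.0 vs reported 202.9 → residual 34.1 km
  C: calculated 87.9 vs reported 87.9 → residual 0.0 km
  D: calculated 77.5 vs reported 77.5 → residual 0.0 km
A, C, D are mutually consistent (residuals ≈ 0); B is off by 34.1 km.

B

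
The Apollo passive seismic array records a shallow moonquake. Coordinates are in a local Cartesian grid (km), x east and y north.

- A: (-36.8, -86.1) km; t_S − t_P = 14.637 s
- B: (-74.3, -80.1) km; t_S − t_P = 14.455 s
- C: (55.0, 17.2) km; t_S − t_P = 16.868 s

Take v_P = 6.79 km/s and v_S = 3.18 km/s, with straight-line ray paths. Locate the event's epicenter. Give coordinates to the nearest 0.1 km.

-44.6 km east, 1.1 km north

Distance from S−P lag: d = Δt · v_P v_S / (v_P − v_S) = Δt · (6.79·3.18)/(6.79−3.18) ≈ 5.9812·Δt.
So d_A = 87.55, d_B = 86.46, d_C = 100.89 km.
Circle about each station: (x + 36.8)² + (y + 86.1)² = 87.55²; (x + 74.3)² + (y + 80.1)² = 86.46²; (x − 55.0)² + (y − 17.2)² = 100.89².
Subtracting pairs of circle equations eliminates x²+y² and gives linear equations (the radical axes):
-75.0 x + 12.0 y = 3358.72
183.6 x + 206.6 y = -7960.40
Solving the 2×2 system: x ≈ -44.6, y ≈ 1.1 km.
Check against A (with the unrounded x, y): √((x + 36.8)²+(y + 86.1)²) = 87.56 ≈ 87.55 km. ✓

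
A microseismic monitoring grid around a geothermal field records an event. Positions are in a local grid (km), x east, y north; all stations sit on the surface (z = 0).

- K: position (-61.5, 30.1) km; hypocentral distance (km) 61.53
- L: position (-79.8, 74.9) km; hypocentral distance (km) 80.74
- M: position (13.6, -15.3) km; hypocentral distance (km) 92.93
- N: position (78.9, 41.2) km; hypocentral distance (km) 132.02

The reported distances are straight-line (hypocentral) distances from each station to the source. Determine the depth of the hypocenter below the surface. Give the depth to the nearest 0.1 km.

z ≈ 57.4 km

Each station gives a sphere (x−x_i)² + (y−y_i)² + z² = d_i² (stations at z=0).
Subtracting the K sphere from L and M: z² cancels, leaving linear equations in x and y:
-36.6 x + 89.6 y = 4556.78
150.2 x − 90.8 y = -9119.25
Solving: x ≈ -39.797, y ≈ 34.601 km (keep extra digits for the depth step; rounded: -39.8, 34.6).
Then from the K sphere: z² = 61.53² − (x + 61.5)² − (y − 30.1)² with x = -39.797, y = 34.601, so z ≈ 57.399 ≈ 57.4 km.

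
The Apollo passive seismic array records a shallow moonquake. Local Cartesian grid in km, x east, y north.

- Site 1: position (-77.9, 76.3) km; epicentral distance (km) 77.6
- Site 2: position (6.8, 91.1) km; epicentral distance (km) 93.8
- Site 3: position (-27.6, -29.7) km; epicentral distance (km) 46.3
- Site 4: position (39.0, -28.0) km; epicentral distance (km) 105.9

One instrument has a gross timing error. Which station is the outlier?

Solve using three stations at a time. Using Site 1, Site 3, Site 4 (subtract circle equations pairwise → linear system) gives (x, y) ≈ (-63.1, 0.1).
Distances from that point to each station vs reported:
  Site 1: calculated 77.6 vs reported 77.6 → residual 0.0 km
  Site 2: calculated 114.8 vs reported 93.8 → residual 21.0 km
  Site 3: calculated 46.4 vs reported 46.3 → residual 0.1 km
  Site 4: calculated 105.9 vs reported 105.9 → residual 0.0 km
Site 1, Site 3, Site 4 are mutually consistent (residuals ≈ 0); Site 2 is off by 21.0 km.

Site 2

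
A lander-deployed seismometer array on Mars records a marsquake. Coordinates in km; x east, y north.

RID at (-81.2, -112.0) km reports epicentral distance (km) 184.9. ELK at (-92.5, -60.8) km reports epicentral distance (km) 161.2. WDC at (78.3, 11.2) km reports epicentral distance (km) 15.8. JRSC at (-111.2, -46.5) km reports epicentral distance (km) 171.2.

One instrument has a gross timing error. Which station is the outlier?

WDC

Solve using three stations at a time. Using RID, ELK, JRSC (subtract circle equations pairwise → linear system) gives (x, y) ≈ (45.6, 22.9).
Distances from that point to each station vs reported:
  RID: calculated 185.2 vs reported 184.9 → residual 0.3 km
  ELK: calculated 161.5 vs reported 161.2 → residual 0.3 km
  WDC: calculated 34.8 vs reported 15.8 → residual 19.0 km
  JRSC: calculated 171.5 vs reported 171.2 → residual 0.3 km
RID, ELK, JRSC are mutually consistent (residuals ≈ 0); WDC is off by 19.0 km.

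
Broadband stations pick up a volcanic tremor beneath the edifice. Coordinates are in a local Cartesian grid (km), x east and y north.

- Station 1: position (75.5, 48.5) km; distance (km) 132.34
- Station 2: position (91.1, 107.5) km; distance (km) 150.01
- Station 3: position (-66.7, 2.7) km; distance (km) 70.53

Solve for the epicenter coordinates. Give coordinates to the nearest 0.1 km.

Circle about each station: (x − 75.5)² + (y − 48.5)² = 132.34²; (x − 91.1)² + (y − 107.5)² = 150.01²; (x + 66.7)² + (y − 2.7)² = 70.53².
Subtracting pairs of circle equations eliminates x²+y² and gives linear equations (the radical axes):
31.2 x + 118.0 y = 6813.84
-284.4 x − 91.6 y = 8943.07
Solving the 2×2 system: x ≈ -54.7, y ≈ 72.2 km.
Check against Station 1 (with the unrounded x, y): √((x − 75.5)²+(y − 48.5)²) = 132.34 ≈ 132.34 km. ✓

-54.7 km east, 72.2 km north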